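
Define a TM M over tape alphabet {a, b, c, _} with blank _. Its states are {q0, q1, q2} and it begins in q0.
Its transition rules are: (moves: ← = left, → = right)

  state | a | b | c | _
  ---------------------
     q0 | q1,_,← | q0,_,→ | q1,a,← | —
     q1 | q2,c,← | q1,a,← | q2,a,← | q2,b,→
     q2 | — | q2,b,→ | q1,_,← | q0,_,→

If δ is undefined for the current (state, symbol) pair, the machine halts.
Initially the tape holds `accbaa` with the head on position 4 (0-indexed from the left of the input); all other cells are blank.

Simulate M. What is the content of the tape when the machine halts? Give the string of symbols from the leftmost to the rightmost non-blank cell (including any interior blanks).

state=q0 head=4 tape=_accb[a]a   (q0,a)→(q1,_,←)
state=q1 head=3 tape=_acc[b]_a   (q1,b)→(q1,a,←)
state=q1 head=2 tape=_ac[c]a_a   (q1,c)→(q2,a,←)
state=q2 head=1 tape=_a[c]aa_a   (q2,c)→(q1,_,←)
state=q1 head=0 tape=_[a]_aa_a   (q1,a)→(q2,c,←)
state=q2 head=-1 tape=[_]c_aa_a   (q2,_)→(q0,_,→)
state=q0 head=0 tape=_[c]_aa_a   (q0,c)→(q1,a,←)
state=q1 head=-1 tape=[_]a_aa_a   (q1,_)→(q2,b,→)
state=q2 head=0 tape=b[a]_aa_a
The non-blank tape span at halt is ba_aa_a.

ba_aa_a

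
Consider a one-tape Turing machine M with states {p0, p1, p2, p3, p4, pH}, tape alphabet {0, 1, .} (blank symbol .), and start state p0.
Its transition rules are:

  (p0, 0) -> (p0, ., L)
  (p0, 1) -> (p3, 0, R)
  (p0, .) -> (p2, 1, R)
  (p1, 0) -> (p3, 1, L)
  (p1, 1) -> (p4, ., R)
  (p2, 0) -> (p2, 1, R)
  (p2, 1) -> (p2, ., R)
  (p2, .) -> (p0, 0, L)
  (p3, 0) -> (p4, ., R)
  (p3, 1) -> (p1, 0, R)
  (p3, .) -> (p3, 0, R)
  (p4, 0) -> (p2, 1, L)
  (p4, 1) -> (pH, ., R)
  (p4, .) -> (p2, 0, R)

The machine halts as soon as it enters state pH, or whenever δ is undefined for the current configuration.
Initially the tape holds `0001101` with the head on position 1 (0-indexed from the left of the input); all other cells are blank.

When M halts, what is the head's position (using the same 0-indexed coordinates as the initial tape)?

11

p0 | .0[0]01101.....   read 0 → write ., move L, go to p0
p0 | .[0].01101.....   read 0 → write ., move L, go to p0
p0 | [.]..01101.....   read . → write 1, move R, go to p2
p2 | 1[.].01101.....   read . → write 0, move L, go to p0
p0 | [1]0.01101.....   read 1 → write 0, move R, go to p3
p3 | 0[0].01101.....   read 0 → write ., move R, go to p4
p4 | 0.[.]01101.....   read . → write 0, move R, go to p2
p2 | 0.0[0]1101.....   read 0 → write 1, move R, go to p2
p2 | 0.01[1]101.....   read 1 → write ., move R, go to p2
p2 | 0.01.[1]01.....   read 1 → write ., move R, go to p2
p2 | 0.01..[0]1.....   read 0 → write 1, move R, go to p2
p2 | 0.01..1[1].....   read 1 → write ., move R, go to p2
p2 | 0.01..1.[.]....   read . → write 0, move L, go to p0
p0 | 0.01..1[.]0....   read . → write 1, move R, go to p2
p2 | 0.01..11[0]....   read 0 → write 1, move R, go to p2
p2 | 0.01..111[.]...   read . → write 0, move L, go to p0
p0 | 0.01..11[1]0...   read 1 → write 0, move R, go to p3
p3 | 0.01..110[0]...   read 0 → write ., move R, go to p4
p4 | 0.01..110.[.]..   read . → write 0, move R, go to p2
p2 | 0.01..110.0[.].   read . → write 0, move L, go to p0
p0 | 0.01..110.[0]0.   read 0 → write ., move L, go to p0
p0 | 0.01..110[.].0.   read . → write 1, move R, go to p2
p2 | 0.01..1101[.]0.   read . → write 0, move L, go to p0
p0 | 0.01..110[1]00.   read 1 → write 0, move R, go to p3
p3 | 0.01..1100[0]0.   read 0 → write ., move R, go to p4
p4 | 0.01..1100.[0].   read 0 → write 1, move L, go to p2
p2 | 0.01..1100[.]1.   read . → write 0, move L, go to p0
p0 | 0.01..110[0]01.   read 0 → write ., move L, go to p0
p0 | 0.01..11[0].01.   read 0 → write ., move L, go to p0
p0 | 0.01..1[1]..01.   read 1 → write 0, move R, go to p3
p3 | 0.01..10[.].01.   read . → write 0, move R, go to p3
p3 | 0.01..100[.]01.   read . → write 0, move R, go to p3
p3 | 0.01..1000[0]1.   read 0 → write ., move R, go to p4
p4 | 0.01..1000.[1].   read 1 → write ., move R, go to pH
pH | 0.01..1000..[.]
At halt the head is at cell 11.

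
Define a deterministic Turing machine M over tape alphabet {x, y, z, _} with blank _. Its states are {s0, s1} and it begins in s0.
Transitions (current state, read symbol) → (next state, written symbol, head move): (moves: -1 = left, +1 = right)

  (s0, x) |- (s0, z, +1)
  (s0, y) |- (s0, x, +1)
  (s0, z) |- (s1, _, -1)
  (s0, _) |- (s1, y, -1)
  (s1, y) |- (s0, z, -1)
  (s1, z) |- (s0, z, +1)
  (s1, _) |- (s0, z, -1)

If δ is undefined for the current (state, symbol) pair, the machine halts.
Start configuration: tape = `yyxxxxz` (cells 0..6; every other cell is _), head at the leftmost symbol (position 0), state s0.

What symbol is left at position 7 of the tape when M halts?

y

state=s0 head=0 tape=[y]yxxxxz_   (s0,y)→(s0,x,+1)
state=s0 head=1 tape=x[y]xxxxz_   (s0,y)→(s0,x,+1)
state=s0 head=2 tape=xx[x]xxxz_   (s0,x)→(s0,z,+1)
state=s0 head=3 tape=xxz[x]xxz_   (s0,x)→(s0,z,+1)
state=s0 head=4 tape=xxzz[x]xz_   (s0,x)→(s0,z,+1)
state=s0 head=5 tape=xxzzz[x]z_   (s0,x)→(s0,z,+1)
state=s0 head=6 tape=xxzzzz[z]_   (s0,z)→(s1,_,-1)
state=s1 head=5 tape=xxzzz[z]__   (s1,z)→(s0,z,+1)
state=s0 head=6 tape=xxzzzz[_]_   (s0,_)→(s1,y,-1)
state=s1 head=5 tape=xxzzz[z]y_   (s1,z)→(s0,z,+1)
state=s0 head=6 tape=xxzzzz[y]_   (s0,y)→(s0,x,+1)
state=s0 head=7 tape=xxzzzzx[_]   (s0,_)→(s1,y,-1)
state=s1 head=6 tape=xxzzzz[x]y
Cell 7 holds y when M halts.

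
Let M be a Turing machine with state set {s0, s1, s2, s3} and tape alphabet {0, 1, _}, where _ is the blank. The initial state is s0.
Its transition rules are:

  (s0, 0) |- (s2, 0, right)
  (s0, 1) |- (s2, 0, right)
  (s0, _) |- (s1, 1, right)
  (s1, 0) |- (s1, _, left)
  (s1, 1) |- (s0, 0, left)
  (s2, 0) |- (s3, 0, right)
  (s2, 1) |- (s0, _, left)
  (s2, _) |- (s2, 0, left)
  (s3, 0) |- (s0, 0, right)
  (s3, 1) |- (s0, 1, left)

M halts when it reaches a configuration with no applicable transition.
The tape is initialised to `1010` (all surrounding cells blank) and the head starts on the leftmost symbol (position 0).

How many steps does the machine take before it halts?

14

state=s0 head=0 tape=[1]010___   (s0,1)→(s2,0,right)
state=s2 head=1 tape=0[0]10___   (s2,0)→(s3,0,right)
state=s3 head=2 tape=00[1]0___   (s3,1)→(s0,1,left)
state=s0 head=1 tape=0[0]10___   (s0,0)→(s2,0,right)
state=s2 head=2 tape=00[1]0___   (s2,1)→(s0,_,left)
state=s0 head=1 tape=0[0]_0___   (s0,0)→(s2,0,right)
state=s2 head=2 tape=00[_]0___   (s2,_)→(s2,0,left)
state=s2 head=1 tape=0[0]00___   (s2,0)→(s3,0,right)
state=s3 head=2 tape=00[0]0___   (s3,0)→(s0,0,right)
state=s0 head=3 tape=000[0]___   (s0,0)→(s2,0,right)
state=s2 head=4 tape=0000[_]__   (s2,_)→(s2,0,left)
state=s2 head=3 tape=000[0]0__   (s2,0)→(s3,0,right)
state=s3 head=4 tape=0000[0]__   (s3,0)→(s0,0,right)
state=s0 head=5 tape=00000[_]_   (s0,_)→(s1,1,right)
state=s1 head=6 tape=000001[_]
M halts after 14 transitions.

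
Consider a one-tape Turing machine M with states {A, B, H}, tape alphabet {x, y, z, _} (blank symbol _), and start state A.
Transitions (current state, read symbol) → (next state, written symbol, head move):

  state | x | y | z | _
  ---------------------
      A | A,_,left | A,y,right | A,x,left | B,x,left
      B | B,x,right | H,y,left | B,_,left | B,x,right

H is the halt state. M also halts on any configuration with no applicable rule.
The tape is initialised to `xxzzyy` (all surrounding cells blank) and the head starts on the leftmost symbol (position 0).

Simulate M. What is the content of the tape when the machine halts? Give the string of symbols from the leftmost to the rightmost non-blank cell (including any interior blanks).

A | __[x]xzzyy   read x → write _, move left, go to A
A | _[_]_xzzyy   read _ → write x, move left, go to B
B | [_]x_xzzyy   read _ → write x, move right, go to B
B | x[x]_xzzyy   read x → write x, move right, go to B
B | xx[_]xzzyy   read _ → write x, move right, go to B
B | xxx[x]zzyy   read x → write x, move right, go to B
B | xxxx[z]zyy   read z → write _, move left, go to B
B | xxx[x]_zyy   read x → write x, move right, go to B
B | xxxx[_]zyy   read _ → write x, move right, go to B
B | xxxxx[z]yy   read z → write _, move left, go to B
B | xxxx[x]_yy   read x → write x, move right, go to B
B | xxxxx[_]yy   read _ → write x, move right, go to B
B | xxxxxx[y]y   read y → write y, move left, go to H
H | xxxxx[x]yy
The non-blank tape span at halt is xxxxxxyy.

xxxxxxyy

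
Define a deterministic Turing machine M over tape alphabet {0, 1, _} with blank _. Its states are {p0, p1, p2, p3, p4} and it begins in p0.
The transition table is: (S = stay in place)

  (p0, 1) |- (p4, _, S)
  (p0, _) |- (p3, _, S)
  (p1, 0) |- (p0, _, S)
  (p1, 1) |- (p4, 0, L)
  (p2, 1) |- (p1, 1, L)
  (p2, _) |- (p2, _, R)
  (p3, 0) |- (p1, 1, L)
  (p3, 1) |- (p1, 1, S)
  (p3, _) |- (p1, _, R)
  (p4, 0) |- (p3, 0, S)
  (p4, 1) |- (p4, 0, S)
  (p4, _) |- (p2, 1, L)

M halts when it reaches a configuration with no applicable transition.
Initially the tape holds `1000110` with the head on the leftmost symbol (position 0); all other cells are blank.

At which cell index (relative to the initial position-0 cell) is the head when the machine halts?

p0 | _[1]000110   read 1 → write _, move S, go to p4
p4 | _[_]000110   read _ → write 1, move L, go to p2
p2 | [_]1000110   read _ → write _, move R, go to p2
p2 | _[1]000110   read 1 → write 1, move L, go to p1
p1 | [_]1000110
At halt the head is at cell -1.

-1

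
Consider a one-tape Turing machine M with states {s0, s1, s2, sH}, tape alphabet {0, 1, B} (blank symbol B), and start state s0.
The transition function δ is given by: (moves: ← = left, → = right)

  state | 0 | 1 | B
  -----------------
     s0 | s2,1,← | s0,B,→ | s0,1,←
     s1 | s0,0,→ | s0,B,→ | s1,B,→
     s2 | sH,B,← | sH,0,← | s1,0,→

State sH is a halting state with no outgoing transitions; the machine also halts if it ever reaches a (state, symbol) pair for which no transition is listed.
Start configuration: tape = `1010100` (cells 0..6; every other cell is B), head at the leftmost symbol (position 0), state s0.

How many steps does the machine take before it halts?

19

state=s0 head=0 tape=[1]010100B   (s0,1)→(s0,B,→)
state=s0 head=1 tape=B[0]10100B   (s0,0)→(s2,1,←)
state=s2 head=0 tape=[B]110100B   (s2,B)→(s1,0,→)
state=s1 head=1 tape=0[1]10100B   (s1,1)→(s0,B,→)
state=s0 head=2 tape=0B[1]0100B   (s0,1)→(s0,B,→)
state=s0 head=3 tape=0BB[0]100B   (s0,0)→(s2,1,←)
state=s2 head=2 tape=0B[B]1100B   (s2,B)→(s1,0,→)
state=s1 head=3 tape=0B0[1]100B   (s1,1)→(s0,B,→)
state=s0 head=4 tape=0B0B[1]00B   (s0,1)→(s0,B,→)
state=s0 head=5 tape=0B0BB[0]0B   (s0,0)→(s2,1,←)
state=s2 head=4 tape=0B0B[B]10B   (s2,B)→(s1,0,→)
state=s1 head=5 tape=0B0B0[1]0B   (s1,1)→(s0,B,→)
state=s0 head=6 tape=0B0B0B[0]B   (s0,0)→(s2,1,←)
state=s2 head=5 tape=0B0B0[B]1B   (s2,B)→(s1,0,→)
state=s1 head=6 tape=0B0B00[1]B   (s1,1)→(s0,B,→)
state=s0 head=7 tape=0B0B00B[B]   (s0,B)→(s0,1,←)
state=s0 head=6 tape=0B0B00[B]1   (s0,B)→(s0,1,←)
state=s0 head=5 tape=0B0B0[0]11   (s0,0)→(s2,1,←)
state=s2 head=4 tape=0B0B[0]111   (s2,0)→(sH,B,←)
state=sH head=3 tape=0B0[B]B111
M halts after 19 transitions.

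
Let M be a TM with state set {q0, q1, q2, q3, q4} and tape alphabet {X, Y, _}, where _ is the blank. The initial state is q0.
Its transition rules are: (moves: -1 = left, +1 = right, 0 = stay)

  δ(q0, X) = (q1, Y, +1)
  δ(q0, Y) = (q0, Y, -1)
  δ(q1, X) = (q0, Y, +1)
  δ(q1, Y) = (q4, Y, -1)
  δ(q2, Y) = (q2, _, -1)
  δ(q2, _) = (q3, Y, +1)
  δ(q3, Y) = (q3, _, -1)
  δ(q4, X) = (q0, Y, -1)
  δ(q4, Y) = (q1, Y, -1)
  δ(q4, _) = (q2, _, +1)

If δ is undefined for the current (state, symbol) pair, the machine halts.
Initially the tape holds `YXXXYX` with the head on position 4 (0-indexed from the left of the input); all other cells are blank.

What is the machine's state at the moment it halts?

q3

state=q0 head=4 tape=_YXXX[Y]X   (q0,Y)→(q0,Y,-1)
state=q0 head=3 tape=_YXX[X]YX   (q0,X)→(q1,Y,+1)
state=q1 head=4 tape=_YXXY[Y]X   (q1,Y)→(q4,Y,-1)
state=q4 head=3 tape=_YXX[Y]YX   (q4,Y)→(q1,Y,-1)
state=q1 head=2 tape=_YX[X]YYX   (q1,X)→(q0,Y,+1)
state=q0 head=3 tape=_YXY[Y]YX   (q0,Y)→(q0,Y,-1)
state=q0 head=2 tape=_YX[Y]YYX   (q0,Y)→(q0,Y,-1)
state=q0 head=1 tape=_Y[X]YYYX   (q0,X)→(q1,Y,+1)
state=q1 head=2 tape=_YY[Y]YYX   (q1,Y)→(q4,Y,-1)
state=q4 head=1 tape=_Y[Y]YYYX   (q4,Y)→(q1,Y,-1)
state=q1 head=0 tape=_[Y]YYYYX   (q1,Y)→(q4,Y,-1)
state=q4 head=-1 tape=[_]YYYYYX   (q4,_)→(q2,_,+1)
state=q2 head=0 tape=_[Y]YYYYX   (q2,Y)→(q2,_,-1)
state=q2 head=-1 tape=[_]_YYYYX   (q2,_)→(q3,Y,+1)
state=q3 head=0 tape=Y[_]YYYYX
No transition is defined for (q3, _); M halts in state q3.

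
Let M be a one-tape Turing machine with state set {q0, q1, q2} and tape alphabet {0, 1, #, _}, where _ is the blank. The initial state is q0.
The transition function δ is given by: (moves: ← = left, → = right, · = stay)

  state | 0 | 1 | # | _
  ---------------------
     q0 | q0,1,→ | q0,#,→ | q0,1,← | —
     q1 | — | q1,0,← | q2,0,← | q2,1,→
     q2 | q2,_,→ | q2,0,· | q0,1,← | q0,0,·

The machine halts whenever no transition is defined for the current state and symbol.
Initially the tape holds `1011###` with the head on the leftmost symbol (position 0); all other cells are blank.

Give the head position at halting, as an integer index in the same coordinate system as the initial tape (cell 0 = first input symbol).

-1

q0 | _[1]011###   read 1 → write #, move →, go to q0
q0 | _#[0]11###   read 0 → write 1, move →, go to q0
q0 | _#1[1]1###   read 1 → write #, move →, go to q0
q0 | _#1#[1]###   read 1 → write #, move →, go to q0
q0 | _#1##[#]##   read # → write 1, move ←, go to q0
q0 | _#1#[#]1##   read # → write 1, move ←, go to q0
q0 | _#1[#]11##   read # → write 1, move ←, go to q0
q0 | _#[1]111##   read 1 → write #, move →, go to q0
q0 | _##[1]11##   read 1 → write #, move →, go to q0
q0 | _###[1]1##   read 1 → write #, move →, go to q0
q0 | _####[1]##   read 1 → write #, move →, go to q0
q0 | _#####[#]#   read # → write 1, move ←, go to q0
q0 | _####[#]1#   read # → write 1, move ←, go to q0
q0 | _###[#]11#   read # → write 1, move ←, go to q0
q0 | _##[#]111#   read # → write 1, move ←, go to q0
q0 | _#[#]1111#   read # → write 1, move ←, go to q0
q0 | _[#]11111#   read # → write 1, move ←, go to q0
q0 | [_]111111#
At halt the head is at cell -1.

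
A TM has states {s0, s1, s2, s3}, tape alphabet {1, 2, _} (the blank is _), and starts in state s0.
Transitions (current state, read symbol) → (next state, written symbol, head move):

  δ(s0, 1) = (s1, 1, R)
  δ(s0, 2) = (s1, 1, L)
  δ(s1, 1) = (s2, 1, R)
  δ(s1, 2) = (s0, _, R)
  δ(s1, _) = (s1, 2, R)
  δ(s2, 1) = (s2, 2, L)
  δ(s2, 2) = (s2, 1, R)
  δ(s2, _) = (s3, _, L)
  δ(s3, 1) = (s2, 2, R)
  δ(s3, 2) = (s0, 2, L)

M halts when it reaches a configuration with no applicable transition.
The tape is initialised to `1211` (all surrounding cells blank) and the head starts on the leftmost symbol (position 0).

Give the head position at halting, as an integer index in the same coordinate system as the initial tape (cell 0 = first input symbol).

s0 | [1]211_   read 1 → write 1, move R, go to s1
s1 | 1[2]11_   read 2 → write _, move R, go to s0
s0 | 1_[1]1_   read 1 → write 1, move R, go to s1
s1 | 1_1[1]_   read 1 → write 1, move R, go to s2
s2 | 1_11[_]   read _ → write _, move L, go to s3
s3 | 1_1[1]_   read 1 → write 2, move R, go to s2
s2 | 1_12[_]   read _ → write _, move L, go to s3
s3 | 1_1[2]_   read 2 → write 2, move L, go to s0
s0 | 1_[1]2_   read 1 → write 1, move R, go to s1
s1 | 1_1[2]_   read 2 → write _, move R, go to s0
s0 | 1_1_[_]
At halt the head is at cell 4.

4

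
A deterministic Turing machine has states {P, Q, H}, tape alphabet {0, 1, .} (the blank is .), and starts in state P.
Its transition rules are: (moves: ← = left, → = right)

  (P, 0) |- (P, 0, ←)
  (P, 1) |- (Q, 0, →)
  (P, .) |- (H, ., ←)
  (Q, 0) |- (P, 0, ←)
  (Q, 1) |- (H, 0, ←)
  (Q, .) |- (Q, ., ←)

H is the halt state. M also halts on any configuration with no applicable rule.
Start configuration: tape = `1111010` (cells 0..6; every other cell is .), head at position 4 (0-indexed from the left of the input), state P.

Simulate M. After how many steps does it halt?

14

P | ..1111[0]10   read 0 → write 0, move ←, go to P
P | ..111[1]010   read 1 → write 0, move →, go to Q
Q | ..1110[0]10   read 0 → write 0, move ←, go to P
P | ..111[0]010   read 0 → write 0, move ←, go to P
P | ..11[1]0010   read 1 → write 0, move →, go to Q
Q | ..110[0]010   read 0 → write 0, move ←, go to P
P | ..11[0]0010   read 0 → write 0, move ←, go to P
P | ..1[1]00010   read 1 → write 0, move →, go to Q
Q | ..10[0]0010   read 0 → write 0, move ←, go to P
P | ..1[0]00010   read 0 → write 0, move ←, go to P
P | ..[1]000010   read 1 → write 0, move →, go to Q
Q | ..0[0]00010   read 0 → write 0, move ←, go to P
P | ..[0]000010   read 0 → write 0, move ←, go to P
P | .[.]0000010   read . → write ., move ←, go to H
H | [.].0000010
M halts after 14 transitions.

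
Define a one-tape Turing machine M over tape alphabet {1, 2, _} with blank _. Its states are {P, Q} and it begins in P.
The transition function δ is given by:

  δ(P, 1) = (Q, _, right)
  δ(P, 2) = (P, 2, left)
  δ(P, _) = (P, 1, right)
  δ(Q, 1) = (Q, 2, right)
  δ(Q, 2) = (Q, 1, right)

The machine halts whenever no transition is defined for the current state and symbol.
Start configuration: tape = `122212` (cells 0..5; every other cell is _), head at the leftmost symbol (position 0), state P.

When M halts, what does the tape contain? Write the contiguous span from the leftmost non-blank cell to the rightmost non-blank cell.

P | [1]22212_   read 1 → write _, move right, go to Q
Q | _[2]2212_   read 2 → write 1, move right, go to Q
Q | _1[2]212_   read 2 → write 1, move right, go to Q
Q | _11[2]12_   read 2 → write 1, move right, go to Q
Q | _111[1]2_   read 1 → write 2, move right, go to Q
Q | _1112[2]_   read 2 → write 1, move right, go to Q
Q | _11121[_]
The non-blank tape span at halt is 11121.

11121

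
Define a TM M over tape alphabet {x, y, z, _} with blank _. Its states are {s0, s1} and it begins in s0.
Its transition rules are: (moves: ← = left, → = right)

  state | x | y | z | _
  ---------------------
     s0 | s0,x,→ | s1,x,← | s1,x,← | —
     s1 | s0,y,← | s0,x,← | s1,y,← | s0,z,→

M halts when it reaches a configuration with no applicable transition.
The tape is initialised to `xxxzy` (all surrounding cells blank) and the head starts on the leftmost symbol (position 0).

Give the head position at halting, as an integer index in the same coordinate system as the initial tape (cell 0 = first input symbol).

s0 | _[x]xxzy   read x → write x, move →, go to s0
s0 | _x[x]xzy   read x → write x, move →, go to s0
s0 | _xx[x]zy   read x → write x, move →, go to s0
s0 | _xxx[z]y   read z → write x, move ←, go to s1
s1 | _xx[x]xy   read x → write y, move ←, go to s0
s0 | _x[x]yxy   read x → write x, move →, go to s0
s0 | _xx[y]xy   read y → write x, move ←, go to s1
s1 | _x[x]xxy   read x → write y, move ←, go to s0
s0 | _[x]yxxy   read x → write x, move →, go to s0
s0 | _x[y]xxy   read y → write x, move ←, go to s1
s1 | _[x]xxxy   read x → write y, move ←, go to s0
s0 | [_]yxxxy
At halt the head is at cell -1.

-1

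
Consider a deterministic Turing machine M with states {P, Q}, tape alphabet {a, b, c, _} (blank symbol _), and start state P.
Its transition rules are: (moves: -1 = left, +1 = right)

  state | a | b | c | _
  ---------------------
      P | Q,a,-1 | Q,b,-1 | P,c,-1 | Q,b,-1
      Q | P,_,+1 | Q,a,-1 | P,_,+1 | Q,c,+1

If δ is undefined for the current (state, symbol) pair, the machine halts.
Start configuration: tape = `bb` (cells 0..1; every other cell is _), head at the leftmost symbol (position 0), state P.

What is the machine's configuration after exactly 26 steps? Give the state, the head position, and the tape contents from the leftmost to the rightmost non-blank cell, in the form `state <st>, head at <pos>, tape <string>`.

state Q, head at 2, tape ccc_a

P | _[b]b__   read b → write b, move -1, go to Q
Q | [_]bb__   read _ → write c, move +1, go to Q
Q | c[b]b__   read b → write a, move -1, go to Q
Q | [c]ab__   read c → write _, move +1, go to P
P | _[a]b__   read a → write a, move -1, go to Q
Q | [_]ab__   read _ → write c, move +1, go to Q
Q | c[a]b__   read a → write _, move +1, go to P
P | c_[b]__   read b → write b, move -1, go to Q
Q | c[_]b__   read _ → write c, move +1, go to Q
Q | cc[b]__   read b → write a, move -1, go to Q
Q | c[c]a__   read c → write _, move +1, go to P
P | c_[a]__   read a → write a, move -1, go to Q
Q | c[_]a__   read _ → write c, move +1, go to Q
Q | cc[a]__   read a → write _, move +1, go to P
P | cc_[_]_   read _ → write b, move -1, go to Q
Q | cc[_]b_   read _ → write c, move +1, go to Q
Q | ccc[b]_   read b → write a, move -1, go to Q
Q | cc[c]a_   read c → write _, move +1, go to P
P | cc_[a]_   read a → write a, move -1, go to Q
Q | cc[_]a_   read _ → write c, move +1, go to Q
Q | ccc[a]_   read a → write _, move +1, go to P
P | ccc_[_]   read _ → write b, move -1, go to Q
Q | ccc[_]b   read _ → write c, move +1, go to Q
Q | cccc[b]   read b → write a, move -1, go to Q
Q | ccc[c]a   read c → write _, move +1, go to P
P | ccc_[a]   read a → write a, move -1, go to Q
Q | ccc[_]a
After 26 steps: state Q, head at 2, tape ccc_a.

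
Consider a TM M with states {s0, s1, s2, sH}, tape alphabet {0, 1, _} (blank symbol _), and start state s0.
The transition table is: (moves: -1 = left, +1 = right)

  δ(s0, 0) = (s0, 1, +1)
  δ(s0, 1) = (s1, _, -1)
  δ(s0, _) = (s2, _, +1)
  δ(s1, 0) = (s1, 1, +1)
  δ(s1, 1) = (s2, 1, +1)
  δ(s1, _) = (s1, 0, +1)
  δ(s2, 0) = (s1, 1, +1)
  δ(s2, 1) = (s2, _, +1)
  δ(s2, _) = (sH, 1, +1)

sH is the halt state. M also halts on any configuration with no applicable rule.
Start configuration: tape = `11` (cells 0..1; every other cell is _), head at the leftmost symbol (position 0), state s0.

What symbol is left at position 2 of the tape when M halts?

1

state=s0 head=0 tape=_[1]1__   (s0,1)→(s1,_,-1)
state=s1 head=-1 tape=[_]_1__   (s1,_)→(s1,0,+1)
state=s1 head=0 tape=0[_]1__   (s1,_)→(s1,0,+1)
state=s1 head=1 tape=00[1]__   (s1,1)→(s2,1,+1)
state=s2 head=2 tape=001[_]_   (s2,_)→(sH,1,+1)
state=sH head=3 tape=0011[_]
Cell 2 holds 1 when M halts.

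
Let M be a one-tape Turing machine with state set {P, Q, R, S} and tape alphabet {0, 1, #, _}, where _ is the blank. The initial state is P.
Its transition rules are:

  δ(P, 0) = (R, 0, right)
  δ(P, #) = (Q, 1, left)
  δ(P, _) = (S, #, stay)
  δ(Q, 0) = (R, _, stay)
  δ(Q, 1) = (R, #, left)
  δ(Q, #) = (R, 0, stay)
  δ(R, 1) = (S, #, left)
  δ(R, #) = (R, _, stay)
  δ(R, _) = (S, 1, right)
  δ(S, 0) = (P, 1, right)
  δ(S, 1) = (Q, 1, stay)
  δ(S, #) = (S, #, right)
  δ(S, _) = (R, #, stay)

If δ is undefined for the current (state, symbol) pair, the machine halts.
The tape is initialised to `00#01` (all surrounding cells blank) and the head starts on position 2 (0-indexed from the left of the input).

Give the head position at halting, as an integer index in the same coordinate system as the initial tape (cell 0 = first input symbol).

4

P | _00[#]01   read # → write 1, move left, go to Q
Q | _0[0]101   read 0 → write _, move stay, go to R
R | _0[_]101   read _ → write 1, move right, go to S
S | _01[1]01   read 1 → write 1, move stay, go to Q
Q | _01[1]01   read 1 → write #, move left, go to R
R | _0[1]#01   read 1 → write #, move left, go to S
S | _[0]##01   read 0 → write 1, move right, go to P
P | _1[#]#01   read # → write 1, move left, go to Q
Q | _[1]1#01   read 1 → write #, move left, go to R
R | [_]#1#01   read _ → write 1, move right, go to S
S | 1[#]1#01   read # → write #, move right, go to S
S | 1#[1]#01   read 1 → write 1, move stay, go to Q
Q | 1#[1]#01   read 1 → write #, move left, go to R
R | 1[#]##01   read # → write _, move stay, go to R
R | 1[_]##01   read _ → write 1, move right, go to S
S | 11[#]#01   read # → write #, move right, go to S
S | 11#[#]01   read # → write #, move right, go to S
S | 11##[0]1   read 0 → write 1, move right, go to P
P | 11##1[1]
At halt the head is at cell 4.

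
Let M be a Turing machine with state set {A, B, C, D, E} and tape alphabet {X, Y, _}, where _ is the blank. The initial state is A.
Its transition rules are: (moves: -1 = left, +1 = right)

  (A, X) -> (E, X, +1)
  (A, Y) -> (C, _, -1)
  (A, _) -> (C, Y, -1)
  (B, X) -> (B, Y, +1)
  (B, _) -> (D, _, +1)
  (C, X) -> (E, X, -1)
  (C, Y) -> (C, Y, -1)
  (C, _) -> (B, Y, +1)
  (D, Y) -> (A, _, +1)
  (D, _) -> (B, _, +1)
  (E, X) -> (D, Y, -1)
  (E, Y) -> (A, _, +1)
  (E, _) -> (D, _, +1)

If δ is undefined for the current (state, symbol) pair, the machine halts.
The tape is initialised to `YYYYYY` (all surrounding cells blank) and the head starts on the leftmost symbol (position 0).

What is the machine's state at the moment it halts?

B

state=A head=0 tape=_[Y]YYYYY_   (A,Y)→(C,_,-1)
state=C head=-1 tape=[_]_YYYYY_   (C,_)→(B,Y,+1)
state=B head=0 tape=Y[_]YYYYY_   (B,_)→(D,_,+1)
state=D head=1 tape=Y_[Y]YYYY_   (D,Y)→(A,_,+1)
state=A head=2 tape=Y__[Y]YYY_   (A,Y)→(C,_,-1)
state=C head=1 tape=Y_[_]_YYY_   (C,_)→(B,Y,+1)
state=B head=2 tape=Y_Y[_]YYY_   (B,_)→(D,_,+1)
state=D head=3 tape=Y_Y_[Y]YY_   (D,Y)→(A,_,+1)
state=A head=4 tape=Y_Y__[Y]Y_   (A,Y)→(C,_,-1)
state=C head=3 tape=Y_Y_[_]_Y_   (C,_)→(B,Y,+1)
state=B head=4 tape=Y_Y_Y[_]Y_   (B,_)→(D,_,+1)
state=D head=5 tape=Y_Y_Y_[Y]_   (D,Y)→(A,_,+1)
state=A head=6 tape=Y_Y_Y__[_]   (A,_)→(C,Y,-1)
state=C head=5 tape=Y_Y_Y_[_]Y   (C,_)→(B,Y,+1)
state=B head=6 tape=Y_Y_Y_Y[Y]
No transition is defined for (B, Y); M halts in state B.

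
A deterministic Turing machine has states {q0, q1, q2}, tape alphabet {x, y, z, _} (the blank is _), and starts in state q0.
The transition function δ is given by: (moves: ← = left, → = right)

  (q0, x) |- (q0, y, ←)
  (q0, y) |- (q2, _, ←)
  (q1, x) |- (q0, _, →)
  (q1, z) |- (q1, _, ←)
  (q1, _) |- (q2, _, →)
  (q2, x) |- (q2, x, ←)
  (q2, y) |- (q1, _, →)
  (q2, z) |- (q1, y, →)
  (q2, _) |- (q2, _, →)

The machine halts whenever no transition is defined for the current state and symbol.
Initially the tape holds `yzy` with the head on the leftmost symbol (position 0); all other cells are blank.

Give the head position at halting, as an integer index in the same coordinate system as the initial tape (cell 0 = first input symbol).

2

q0 | _[y]zy   read y → write _, move ←, go to q2
q2 | [_]_zy   read _ → write _, move →, go to q2
q2 | _[_]zy   read _ → write _, move →, go to q2
q2 | __[z]y   read z → write y, move →, go to q1
q1 | __y[y]
At halt the head is at cell 2.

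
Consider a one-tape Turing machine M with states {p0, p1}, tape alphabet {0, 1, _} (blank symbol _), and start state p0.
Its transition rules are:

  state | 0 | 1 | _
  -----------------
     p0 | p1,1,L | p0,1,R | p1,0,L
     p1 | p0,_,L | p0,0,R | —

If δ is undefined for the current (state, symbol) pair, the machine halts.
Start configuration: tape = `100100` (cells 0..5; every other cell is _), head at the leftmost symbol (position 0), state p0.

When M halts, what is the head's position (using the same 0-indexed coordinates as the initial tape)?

state=p0 head=0 tape=__[1]00100_   (p0,1)→(p0,1,R)
state=p0 head=1 tape=__1[0]0100_   (p0,0)→(p1,1,L)
state=p1 head=0 tape=__[1]10100_   (p1,1)→(p0,0,R)
state=p0 head=1 tape=__0[1]0100_   (p0,1)→(p0,1,R)
state=p0 head=2 tape=__01[0]100_   (p0,0)→(p1,1,L)
state=p1 head=1 tape=__0[1]1100_   (p1,1)→(p0,0,R)
state=p0 head=2 tape=__00[1]100_   (p0,1)→(p0,1,R)
state=p0 head=3 tape=__001[1]00_   (p0,1)→(p0,1,R)
state=p0 head=4 tape=__0011[0]0_   (p0,0)→(p1,1,L)
state=p1 head=3 tape=__001[1]10_   (p1,1)→(p0,0,R)
state=p0 head=4 tape=__0010[1]0_   (p0,1)→(p0,1,R)
state=p0 head=5 tape=__00101[0]_   (p0,0)→(p1,1,L)
state=p1 head=4 tape=__0010[1]1_   (p1,1)→(p0,0,R)
state=p0 head=5 tape=__00100[1]_   (p0,1)→(p0,1,R)
state=p0 head=6 tape=__001001[_]   (p0,_)→(p1,0,L)
state=p1 head=5 tape=__00100[1]0   (p1,1)→(p0,0,R)
state=p0 head=6 tape=__001000[0]   (p0,0)→(p1,1,L)
state=p1 head=5 tape=__00100[0]1   (p1,0)→(p0,_,L)
state=p0 head=4 tape=__0010[0]_1   (p0,0)→(p1,1,L)
state=p1 head=3 tape=__001[0]1_1   (p1,0)→(p0,_,L)
state=p0 head=2 tape=__00[1]_1_1   (p0,1)→(p0,1,R)
state=p0 head=3 tape=__001[_]1_1   (p0,_)→(p1,0,L)
state=p1 head=2 tape=__00[1]01_1   (p1,1)→(p0,0,R)
state=p0 head=3 tape=__000[0]1_1   (p0,0)→(p1,1,L)
state=p1 head=2 tape=__00[0]11_1   (p1,0)→(p0,_,L)
state=p0 head=1 tape=__0[0]_11_1   (p0,0)→(p1,1,L)
state=p1 head=0 tape=__[0]1_11_1   (p1,0)→(p0,_,L)
state=p0 head=-1 tape=_[_]_1_11_1   (p0,_)→(p1,0,L)
state=p1 head=-2 tape=[_]0_1_11_1
At halt the head is at cell -2.

-2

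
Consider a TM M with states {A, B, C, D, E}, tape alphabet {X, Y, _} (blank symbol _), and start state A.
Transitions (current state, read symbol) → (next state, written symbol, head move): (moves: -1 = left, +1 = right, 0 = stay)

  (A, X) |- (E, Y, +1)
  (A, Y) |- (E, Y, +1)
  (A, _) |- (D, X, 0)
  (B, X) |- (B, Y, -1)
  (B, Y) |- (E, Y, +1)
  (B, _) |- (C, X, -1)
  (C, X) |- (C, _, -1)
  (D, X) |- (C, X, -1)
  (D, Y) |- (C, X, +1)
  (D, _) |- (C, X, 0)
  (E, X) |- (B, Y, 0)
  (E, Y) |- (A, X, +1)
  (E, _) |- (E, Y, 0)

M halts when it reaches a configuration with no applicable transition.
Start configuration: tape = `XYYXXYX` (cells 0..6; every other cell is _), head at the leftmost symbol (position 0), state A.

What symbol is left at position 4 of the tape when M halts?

A | [X]YYXXYX__   read X → write Y, move +1, go to E
E | Y[Y]YXXYX__   read Y → write X, move +1, go to A
A | YX[Y]XXYX__   read Y → write Y, move +1, go to E
E | YXY[X]XYX__   read X → write Y, move 0, go to B
B | YXY[Y]XYX__   read Y → write Y, move +1, go to E
E | YXYY[X]YX__   read X → write Y, move 0, go to B
B | YXYY[Y]YX__   read Y → write Y, move +1, go to E
E | YXYYY[Y]X__   read Y → write X, move +1, go to A
A | YXYYYX[X]__   read X → write Y, move +1, go to E
E | YXYYYXY[_]_   read _ → write Y, move 0, go to E
E | YXYYYXY[Y]_   read Y → write X, move +1, go to A
A | YXYYYXYX[_]   read _ → write X, move 0, go to D
D | YXYYYXYX[X]   read X → write X, move -1, go to C
C | YXYYYXY[X]X   read X → write _, move -1, go to C
C | YXYYYX[Y]_X
Cell 4 holds Y when M halts.

Y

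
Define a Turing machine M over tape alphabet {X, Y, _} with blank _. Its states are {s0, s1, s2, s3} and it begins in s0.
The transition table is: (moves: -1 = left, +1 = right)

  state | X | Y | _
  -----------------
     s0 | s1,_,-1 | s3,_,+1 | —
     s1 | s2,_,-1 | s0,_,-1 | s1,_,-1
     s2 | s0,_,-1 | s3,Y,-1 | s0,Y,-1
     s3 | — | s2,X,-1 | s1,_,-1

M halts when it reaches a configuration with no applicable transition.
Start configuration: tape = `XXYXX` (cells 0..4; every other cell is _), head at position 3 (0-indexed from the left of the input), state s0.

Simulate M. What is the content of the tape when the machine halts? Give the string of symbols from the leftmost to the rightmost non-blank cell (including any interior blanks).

state=s0 head=3 tape=__XXY[X]X   (s0,X)→(s1,_,-1)
state=s1 head=2 tape=__XX[Y]_X   (s1,Y)→(s0,_,-1)
state=s0 head=1 tape=__X[X]__X   (s0,X)→(s1,_,-1)
state=s1 head=0 tape=__[X]___X   (s1,X)→(s2,_,-1)
state=s2 head=-1 tape=_[_]____X   (s2,_)→(s0,Y,-1)
state=s0 head=-2 tape=[_]Y____X
The non-blank tape span at halt is Y____X.

Y____X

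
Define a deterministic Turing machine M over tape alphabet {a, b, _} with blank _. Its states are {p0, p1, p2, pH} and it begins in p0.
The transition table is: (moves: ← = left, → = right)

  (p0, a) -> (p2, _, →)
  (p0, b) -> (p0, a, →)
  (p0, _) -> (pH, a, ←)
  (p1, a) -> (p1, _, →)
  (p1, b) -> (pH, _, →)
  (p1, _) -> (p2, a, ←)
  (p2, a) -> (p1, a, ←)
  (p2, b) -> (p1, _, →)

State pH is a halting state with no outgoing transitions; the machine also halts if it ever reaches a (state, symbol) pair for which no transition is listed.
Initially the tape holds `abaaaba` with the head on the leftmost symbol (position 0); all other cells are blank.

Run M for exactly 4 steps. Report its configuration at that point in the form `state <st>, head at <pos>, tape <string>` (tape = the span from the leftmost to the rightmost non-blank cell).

state=p0 head=0 tape=[a]baaaba   (p0,a)→(p2,_,→)
state=p2 head=1 tape=_[b]aaaba   (p2,b)→(p1,_,→)
state=p1 head=2 tape=__[a]aaba   (p1,a)→(p1,_,→)
state=p1 head=3 tape=___[a]aba   (p1,a)→(p1,_,→)
state=p1 head=4 tape=____[a]ba
After 4 steps: state p1, head at 4, tape aba.

state p1, head at 4, tape aba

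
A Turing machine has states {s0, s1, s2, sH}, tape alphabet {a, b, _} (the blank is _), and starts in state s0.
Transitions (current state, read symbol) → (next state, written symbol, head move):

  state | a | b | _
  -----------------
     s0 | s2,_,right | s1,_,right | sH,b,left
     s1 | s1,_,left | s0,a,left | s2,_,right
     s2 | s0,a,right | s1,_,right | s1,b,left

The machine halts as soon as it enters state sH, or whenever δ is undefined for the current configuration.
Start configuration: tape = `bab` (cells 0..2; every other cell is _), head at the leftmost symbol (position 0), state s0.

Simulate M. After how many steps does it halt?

8

state=s0 head=0 tape=[b]ab   (s0,b)→(s1,_,right)
state=s1 head=1 tape=_[a]b   (s1,a)→(s1,_,left)
state=s1 head=0 tape=[_]_b   (s1,_)→(s2,_,right)
state=s2 head=1 tape=_[_]b   (s2,_)→(s1,b,left)
state=s1 head=0 tape=[_]bb   (s1,_)→(s2,_,right)
state=s2 head=1 tape=_[b]b   (s2,b)→(s1,_,right)
state=s1 head=2 tape=__[b]   (s1,b)→(s0,a,left)
state=s0 head=1 tape=_[_]a   (s0,_)→(sH,b,left)
state=sH head=0 tape=[_]ba
M halts after 8 transitions.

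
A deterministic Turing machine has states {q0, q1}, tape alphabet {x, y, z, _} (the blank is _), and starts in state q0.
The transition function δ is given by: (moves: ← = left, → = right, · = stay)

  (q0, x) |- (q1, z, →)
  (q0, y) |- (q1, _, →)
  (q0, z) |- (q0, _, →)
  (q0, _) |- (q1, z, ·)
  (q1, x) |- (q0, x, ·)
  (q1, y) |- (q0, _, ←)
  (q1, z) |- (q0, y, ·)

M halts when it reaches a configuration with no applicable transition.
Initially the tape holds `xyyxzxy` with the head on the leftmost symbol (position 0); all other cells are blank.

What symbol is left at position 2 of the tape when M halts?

_

q0 | [x]yyxzxy   read x → write z, move →, go to q1
q1 | z[y]yxzxy   read y → write _, move ←, go to q0
q0 | [z]_yxzxy   read z → write _, move →, go to q0
q0 | _[_]yxzxy   read _ → write z, move ·, go to q1
q1 | _[z]yxzxy   read z → write y, move ·, go to q0
q0 | _[y]yxzxy   read y → write _, move →, go to q1
q1 | __[y]xzxy   read y → write _, move ←, go to q0
q0 | _[_]_xzxy   read _ → write z, move ·, go to q1
q1 | _[z]_xzxy   read z → write y, move ·, go to q0
q0 | _[y]_xzxy   read y → write _, move →, go to q1
q1 | __[_]xzxy
Cell 2 holds _ when M halts.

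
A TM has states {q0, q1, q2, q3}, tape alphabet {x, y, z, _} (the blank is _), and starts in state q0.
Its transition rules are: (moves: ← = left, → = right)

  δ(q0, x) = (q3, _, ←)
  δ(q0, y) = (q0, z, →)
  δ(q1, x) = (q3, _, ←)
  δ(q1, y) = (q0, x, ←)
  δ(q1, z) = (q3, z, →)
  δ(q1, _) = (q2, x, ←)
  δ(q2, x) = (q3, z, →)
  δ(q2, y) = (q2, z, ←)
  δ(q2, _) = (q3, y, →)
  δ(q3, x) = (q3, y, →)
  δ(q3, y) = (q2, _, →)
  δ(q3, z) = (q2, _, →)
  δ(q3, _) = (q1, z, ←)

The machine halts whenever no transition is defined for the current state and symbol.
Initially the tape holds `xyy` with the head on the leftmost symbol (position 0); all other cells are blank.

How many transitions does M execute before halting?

14

state=q0 head=0 tape=___[x]yy__   (q0,x)→(q3,_,←)
state=q3 head=-1 tape=__[_]_yy__   (q3,_)→(q1,z,←)
state=q1 head=-2 tape=_[_]z_yy__   (q1,_)→(q2,x,←)
state=q2 head=-3 tape=[_]xz_yy__   (q2,_)→(q3,y,→)
state=q3 head=-2 tape=y[x]z_yy__   (q3,x)→(q3,y,→)
state=q3 head=-1 tape=yy[z]_yy__   (q3,z)→(q2,_,→)
state=q2 head=0 tape=yy_[_]yy__   (q2,_)→(q3,y,→)
state=q3 head=1 tape=yy_y[y]y__   (q3,y)→(q2,_,→)
state=q2 head=2 tape=yy_y_[y]__   (q2,y)→(q2,z,←)
state=q2 head=1 tape=yy_y[_]z__   (q2,_)→(q3,y,→)
state=q3 head=2 tape=yy_yy[z]__   (q3,z)→(q2,_,→)
state=q2 head=3 tape=yy_yy_[_]_   (q2,_)→(q3,y,→)
state=q3 head=4 tape=yy_yy_y[_]   (q3,_)→(q1,z,←)
state=q1 head=3 tape=yy_yy_[y]z   (q1,y)→(q0,x,←)
state=q0 head=2 tape=yy_yy[_]xz
M halts after 14 transitions.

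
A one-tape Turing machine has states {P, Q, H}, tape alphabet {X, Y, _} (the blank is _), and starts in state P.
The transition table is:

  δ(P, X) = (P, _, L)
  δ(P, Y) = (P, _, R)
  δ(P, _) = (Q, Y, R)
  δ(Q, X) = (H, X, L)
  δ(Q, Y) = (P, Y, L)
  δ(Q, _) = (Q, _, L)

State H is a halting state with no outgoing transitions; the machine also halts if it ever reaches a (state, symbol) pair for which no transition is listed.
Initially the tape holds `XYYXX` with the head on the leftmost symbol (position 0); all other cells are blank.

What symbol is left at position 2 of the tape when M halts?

P | __[X]YYXX   read X → write _, move L, go to P
P | _[_]_YYXX   read _ → write Y, move R, go to Q
Q | _Y[_]YYXX   read _ → write _, move L, go to Q
Q | _[Y]_YYXX   read Y → write Y, move L, go to P
P | [_]Y_YYXX   read _ → write Y, move R, go to Q
Q | Y[Y]_YYXX   read Y → write Y, move L, go to P
P | [Y]Y_YYXX   read Y → write _, move R, go to P
P | _[Y]_YYXX   read Y → write _, move R, go to P
P | __[_]YYXX   read _ → write Y, move R, go to Q
Q | __Y[Y]YXX   read Y → write Y, move L, go to P
P | __[Y]YYXX   read Y → write _, move R, go to P
P | ___[Y]YXX   read Y → write _, move R, go to P
P | ____[Y]XX   read Y → write _, move R, go to P
P | _____[X]X   read X → write _, move L, go to P
P | ____[_]_X   read _ → write Y, move R, go to Q
Q | ____Y[_]X   read _ → write _, move L, go to Q
Q | ____[Y]_X   read Y → write Y, move L, go to P
P | ___[_]Y_X   read _ → write Y, move R, go to Q
Q | ___Y[Y]_X   read Y → write Y, move L, go to P
P | ___[Y]Y_X   read Y → write _, move R, go to P
P | ____[Y]_X   read Y → write _, move R, go to P
P | _____[_]X   read _ → write Y, move R, go to Q
Q | _____Y[X]   read X → write X, move L, go to H
H | _____[Y]X
Cell 2 holds _ when M halts.

_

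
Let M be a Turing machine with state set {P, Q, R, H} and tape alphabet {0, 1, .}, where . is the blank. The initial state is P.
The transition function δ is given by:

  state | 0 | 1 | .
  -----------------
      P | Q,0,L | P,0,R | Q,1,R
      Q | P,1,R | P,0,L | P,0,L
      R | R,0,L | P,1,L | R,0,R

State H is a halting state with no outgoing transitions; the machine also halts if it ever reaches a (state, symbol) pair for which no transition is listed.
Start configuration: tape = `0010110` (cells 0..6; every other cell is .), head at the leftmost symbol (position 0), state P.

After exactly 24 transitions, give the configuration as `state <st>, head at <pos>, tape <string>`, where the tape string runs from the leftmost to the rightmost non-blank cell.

state P, head at -4, tape 10000010110

state=P head=0 tape=....[0]010110   (P,0)→(Q,0,L)
state=Q head=-1 tape=...[.]0010110   (Q,.)→(P,0,L)
state=P head=-2 tape=..[.]00010110   (P,.)→(Q,1,R)
state=Q head=-1 tape=..1[0]0010110   (Q,0)→(P,1,R)
state=P head=0 tape=..11[0]010110   (P,0)→(Q,0,L)
state=Q head=-1 tape=..1[1]0010110   (Q,1)→(P,0,L)
state=P head=-2 tape=..[1]00010110   (P,1)→(P,0,R)
state=P head=-1 tape=..0[0]0010110   (P,0)→(Q,0,L)
state=Q head=-2 tape=..[0]00010110   (Q,0)→(P,1,R)
state=P head=-1 tape=..1[0]0010110   (P,0)→(Q,0,L)
state=Q head=-2 tape=..[1]00010110   (Q,1)→(P,0,L)
state=P head=-3 tape=.[.]000010110   (P,.)→(Q,1,R)
state=Q head=-2 tape=.1[0]00010110   (Q,0)→(P,1,R)
state=P head=-1 tape=.11[0]0010110   (P,0)→(Q,0,L)
state=Q head=-2 tape=.1[1]00010110   (Q,1)→(P,0,L)
state=P head=-3 tape=.[1]000010110   (P,1)→(P,0,R)
state=P head=-2 tape=.0[0]00010110   (P,0)→(Q,0,L)
state=Q head=-3 tape=.[0]000010110   (Q,0)→(P,1,R)
state=P head=-2 tape=.1[0]00010110   (P,0)→(Q,0,L)
state=Q head=-3 tape=.[1]000010110   (Q,1)→(P,0,L)
state=P head=-4 tape=[.]0000010110   (P,.)→(Q,1,R)
state=Q head=-3 tape=1[0]000010110   (Q,0)→(P,1,R)
state=P head=-2 tape=11[0]00010110   (P,0)→(Q,0,L)
state=Q head=-3 tape=1[1]000010110   (Q,1)→(P,0,L)
state=P head=-4 tape=[1]0000010110
After 24 steps: state P, head at -4, tape 10000010110.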